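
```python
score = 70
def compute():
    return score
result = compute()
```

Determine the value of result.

Step 1: score = 70 is defined in the global scope.
Step 2: compute() looks up score. No local score exists, so Python checks the global scope via LEGB rule and finds score = 70.
Step 3: result = 70

The answer is 70.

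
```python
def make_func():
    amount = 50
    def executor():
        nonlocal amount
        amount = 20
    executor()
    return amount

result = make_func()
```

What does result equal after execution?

Step 1: make_func() sets amount = 50.
Step 2: executor() uses nonlocal to reassign amount = 20.
Step 3: result = 20

The answer is 20.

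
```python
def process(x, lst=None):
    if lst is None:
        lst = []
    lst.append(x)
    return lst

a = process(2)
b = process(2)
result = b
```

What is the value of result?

Step 1: None default with guard creates a NEW list each call.
Step 2: a = [2] (fresh list). b = [2] (another fresh list).
Step 3: result = [2] (this is the fix for mutable default)

The answer is [2].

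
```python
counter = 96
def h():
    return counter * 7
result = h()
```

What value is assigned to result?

Step 1: counter = 96 is defined globally.
Step 2: h() looks up counter from global scope = 96, then computes 96 * 7 = 672.
Step 3: result = 672

The answer is 672.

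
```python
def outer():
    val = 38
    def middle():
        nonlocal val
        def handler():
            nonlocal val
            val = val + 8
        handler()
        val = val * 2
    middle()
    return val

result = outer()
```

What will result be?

Step 1: val = 38.
Step 2: handler() adds 8: val = 38 + 8 = 46.
Step 3: middle() doubles: val = 46 * 2 = 92.
Step 4: result = 92

The answer is 92.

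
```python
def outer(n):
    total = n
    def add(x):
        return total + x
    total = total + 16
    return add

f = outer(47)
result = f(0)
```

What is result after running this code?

Step 1: outer(47) sets total = 47, then total = 47 + 16 = 63.
Step 2: Closures capture by reference, so add sees total = 63.
Step 3: f(0) returns 63 + 0 = 63

The answer is 63.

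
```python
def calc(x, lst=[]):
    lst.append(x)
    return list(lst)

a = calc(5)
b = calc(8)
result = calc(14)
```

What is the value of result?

Step 1: Default list is shared. list() creates copies for return values.
Step 2: Internal list grows: [5] -> [5, 8] -> [5, 8, 14].
Step 3: result = [5, 8, 14]

The answer is [5, 8, 14].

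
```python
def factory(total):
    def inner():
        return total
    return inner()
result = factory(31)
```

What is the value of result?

Step 1: factory(31) binds parameter total = 31.
Step 2: inner() looks up total in enclosing scope and finds the parameter total = 31.
Step 3: result = 31

The answer is 31.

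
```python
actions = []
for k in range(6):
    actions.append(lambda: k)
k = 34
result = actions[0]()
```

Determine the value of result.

Step 1: Lambdas capture the variable k by reference, not by value.
Step 2: After the loop, k is reassigned to 34.
Step 3: actions[0]() looks up the current k = 34. result = 34

The answer is 34.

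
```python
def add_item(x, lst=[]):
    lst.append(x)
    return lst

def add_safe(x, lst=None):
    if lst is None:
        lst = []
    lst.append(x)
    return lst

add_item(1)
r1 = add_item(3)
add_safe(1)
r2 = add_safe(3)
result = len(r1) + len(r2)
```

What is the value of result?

Step 1: add_item shares mutable default: after 2 calls, lst = [1, 3], len = 2.
Step 2: add_safe creates fresh list each time: r2 = [3], len = 1.
Step 3: result = 2 + 1 = 3

The answer is 3.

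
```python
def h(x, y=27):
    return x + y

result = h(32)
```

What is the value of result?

Step 1: h(32) uses default y = 27.
Step 2: Returns 32 + 27 = 59.
Step 3: result = 59

The answer is 59.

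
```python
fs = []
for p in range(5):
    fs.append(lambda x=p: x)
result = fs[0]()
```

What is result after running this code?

Step 1: Default argument x=p captures p's value at each iteration.
Step 2: fs[0] captured x = 0 when p was 0.
Step 3: result = 0

The answer is 0.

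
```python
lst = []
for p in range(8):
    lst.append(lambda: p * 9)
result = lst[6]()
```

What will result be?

Step 1: All lambdas reference the same variable p (late binding).
Step 2: After the loop, p = 7. Every lambda returns p * 9.
Step 3: lst[6]() = 7 * 9 = 63

The answer is 63.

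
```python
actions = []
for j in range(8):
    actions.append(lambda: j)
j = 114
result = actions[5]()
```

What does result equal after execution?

Step 1: Lambdas capture the variable j by reference, not by value.
Step 2: After the loop, j is reassigned to 114.
Step 3: actions[5]() looks up the current j = 114. result = 114

The answer is 114.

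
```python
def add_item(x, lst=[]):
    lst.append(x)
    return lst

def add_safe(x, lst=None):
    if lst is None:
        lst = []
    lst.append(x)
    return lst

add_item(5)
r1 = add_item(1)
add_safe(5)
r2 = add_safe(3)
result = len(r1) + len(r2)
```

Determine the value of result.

Step 1: add_item shares mutable default: after 2 calls, lst = [5, 1], len = 2.
Step 2: add_safe creates fresh list each time: r2 = [3], len = 1.
Step 3: result = 2 + 1 = 3

The answer is 3.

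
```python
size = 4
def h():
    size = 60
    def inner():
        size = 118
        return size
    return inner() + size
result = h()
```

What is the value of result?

Step 1: h() has local size = 60. inner() has local size = 118.
Step 2: inner() returns its local size = 118.
Step 3: h() returns 118 + its own size (60) = 178

The answer is 178.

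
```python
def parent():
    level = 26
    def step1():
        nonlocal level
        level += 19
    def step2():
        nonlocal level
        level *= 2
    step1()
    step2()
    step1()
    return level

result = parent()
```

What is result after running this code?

Step 1: level = 26.
Step 2: step1(): level = 26 + 19 = 45.
Step 3: step2(): level = 45 * 2 = 90.
Step 4: step1(): level = 90 + 19 = 109. result = 109

The answer is 109.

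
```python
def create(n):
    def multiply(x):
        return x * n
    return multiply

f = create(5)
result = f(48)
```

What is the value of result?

Step 1: create(5) returns multiply closure with n = 5.
Step 2: f(48) computes 48 * 5 = 240.
Step 3: result = 240

The answer is 240.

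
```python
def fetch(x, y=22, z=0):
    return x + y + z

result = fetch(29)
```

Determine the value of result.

Step 1: fetch(29) uses defaults y = 22, z = 0.
Step 2: Returns 29 + 22 + 0 = 51.
Step 3: result = 51

The answer is 51.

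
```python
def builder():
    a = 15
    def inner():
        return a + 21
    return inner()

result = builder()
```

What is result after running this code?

Step 1: builder() defines a = 15.
Step 2: inner() reads a = 15 from enclosing scope, returns 15 + 21 = 36.
Step 3: result = 36

The answer is 36.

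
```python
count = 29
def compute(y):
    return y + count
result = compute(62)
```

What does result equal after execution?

Step 1: count = 29 is defined globally.
Step 2: compute(62) uses parameter y = 62 and looks up count from global scope = 29.
Step 3: result = 62 + 29 = 91

The answer is 91.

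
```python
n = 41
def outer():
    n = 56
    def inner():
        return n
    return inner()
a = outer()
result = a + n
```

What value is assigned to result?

Step 1: outer() has local n = 56. inner() reads from enclosing.
Step 2: outer() returns 56. Global n = 41 unchanged.
Step 3: result = 56 + 41 = 97

The answer is 97.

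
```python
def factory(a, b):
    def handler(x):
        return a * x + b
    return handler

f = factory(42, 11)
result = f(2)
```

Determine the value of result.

Step 1: factory(42, 11) captures a = 42, b = 11.
Step 2: f(2) computes 42 * 2 + 11 = 95.
Step 3: result = 95

The answer is 95.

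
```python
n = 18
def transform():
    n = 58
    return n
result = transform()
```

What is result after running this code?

Step 1: Global n = 18.
Step 2: transform() creates local n = 58, shadowing the global.
Step 3: Returns local n = 58. result = 58

The answer is 58.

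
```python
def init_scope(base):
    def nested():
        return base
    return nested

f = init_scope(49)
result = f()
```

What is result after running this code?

Step 1: init_scope(49) creates closure capturing base = 49.
Step 2: f() returns the captured base = 49.
Step 3: result = 49

The answer is 49.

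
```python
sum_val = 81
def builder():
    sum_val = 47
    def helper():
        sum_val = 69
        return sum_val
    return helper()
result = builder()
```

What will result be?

Step 1: Three scopes define sum_val: global (81), builder (47), helper (69).
Step 2: helper() has its own local sum_val = 69, which shadows both enclosing and global.
Step 3: result = 69 (local wins in LEGB)

The answer is 69.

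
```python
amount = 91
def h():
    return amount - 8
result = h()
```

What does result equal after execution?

Step 1: amount = 91 is defined globally.
Step 2: h() looks up amount from global scope = 91, then computes 91 - 8 = 83.
Step 3: result = 83

The answer is 83.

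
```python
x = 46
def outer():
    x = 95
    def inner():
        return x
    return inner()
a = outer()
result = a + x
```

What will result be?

Step 1: outer() has local x = 95. inner() reads from enclosing.
Step 2: outer() returns 95. Global x = 46 unchanged.
Step 3: result = 95 + 46 = 141

The answer is 141.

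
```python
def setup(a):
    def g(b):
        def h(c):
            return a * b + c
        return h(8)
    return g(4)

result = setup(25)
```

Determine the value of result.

Step 1: a = 25, b = 4, c = 8.
Step 2: h() computes a * b + c = 25 * 4 + 8 = 108.
Step 3: result = 108

The answer is 108.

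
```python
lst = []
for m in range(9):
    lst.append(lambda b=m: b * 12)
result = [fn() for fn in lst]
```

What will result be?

Step 1: Default arg b=m captures m at each iteration.
Step 2: lst[k] has b defaulting to k, returns k * 12.
Step 3: result = [0, 12, 24, 36, 48, 60, 72, 84, 96]

The answer is [0, 12, 24, 36, 48, 60, 72, 84, 96].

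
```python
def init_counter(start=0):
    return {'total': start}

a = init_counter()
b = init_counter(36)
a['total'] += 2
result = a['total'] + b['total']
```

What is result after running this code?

Step 1: init_counter() returns a new dict each call (immutable default 0).
Step 2: a = {'total': 0}, b = {'total': 36}.
Step 3: a['total'] += 2 = 2. result = 2 + 36 = 38

The answer is 38.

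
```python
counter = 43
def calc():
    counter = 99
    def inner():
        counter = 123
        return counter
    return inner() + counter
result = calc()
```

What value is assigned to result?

Step 1: calc() has local counter = 99. inner() has local counter = 123.
Step 2: inner() returns its local counter = 123.
Step 3: calc() returns 123 + its own counter (99) = 222

The answer is 222.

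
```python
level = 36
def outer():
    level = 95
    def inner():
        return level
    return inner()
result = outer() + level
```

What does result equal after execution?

Step 1: Global level = 36. outer() shadows with level = 95.
Step 2: inner() returns enclosing level = 95. outer() = 95.
Step 3: result = 95 + global level (36) = 131

The answer is 131.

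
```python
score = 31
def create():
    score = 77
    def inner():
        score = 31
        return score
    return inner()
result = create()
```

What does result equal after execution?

Step 1: Three scopes define score: global (31), create (77), inner (31).
Step 2: inner() has its own local score = 31, which shadows both enclosing and global.
Step 3: result = 31 (local wins in LEGB)

The answer is 31.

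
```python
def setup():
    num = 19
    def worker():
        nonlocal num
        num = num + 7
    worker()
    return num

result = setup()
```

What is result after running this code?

Step 1: setup() sets num = 19.
Step 2: worker() uses nonlocal to modify num in setup's scope: num = 19 + 7 = 26.
Step 3: setup() returns the modified num = 26

The answer is 26.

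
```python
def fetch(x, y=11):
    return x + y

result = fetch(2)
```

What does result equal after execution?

Step 1: fetch(2) uses default y = 11.
Step 2: Returns 2 + 11 = 13.
Step 3: result = 13

The answer is 13.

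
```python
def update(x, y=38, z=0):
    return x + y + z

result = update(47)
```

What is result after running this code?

Step 1: update(47) uses defaults y = 38, z = 0.
Step 2: Returns 47 + 38 + 0 = 85.
Step 3: result = 85

The answer is 85.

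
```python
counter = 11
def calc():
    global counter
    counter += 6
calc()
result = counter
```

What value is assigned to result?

Step 1: counter = 11 globally.
Step 2: calc() modifies global counter: counter += 6 = 17.
Step 3: result = 17

The answer is 17.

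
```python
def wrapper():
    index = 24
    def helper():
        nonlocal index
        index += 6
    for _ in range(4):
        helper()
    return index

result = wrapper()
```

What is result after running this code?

Step 1: index = 24.
Step 2: helper() is called 4 times in a loop, each adding 6 via nonlocal.
Step 3: index = 24 + 6 * 4 = 48

The answer is 48.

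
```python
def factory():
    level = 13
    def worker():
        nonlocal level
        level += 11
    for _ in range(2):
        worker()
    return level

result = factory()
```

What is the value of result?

Step 1: level = 13.
Step 2: worker() is called 2 times in a loop, each adding 11 via nonlocal.
Step 3: level = 13 + 11 * 2 = 35

The answer is 35.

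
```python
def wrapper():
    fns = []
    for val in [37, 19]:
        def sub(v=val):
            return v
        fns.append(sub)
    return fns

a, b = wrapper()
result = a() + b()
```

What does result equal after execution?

Step 1: Default argument v=val captures val at each iteration.
Step 2: a() returns 37 (captured at first iteration), b() returns 19 (captured at second).
Step 3: result = 37 + 19 = 56

The answer is 56.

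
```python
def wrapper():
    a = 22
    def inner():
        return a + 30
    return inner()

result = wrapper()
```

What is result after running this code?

Step 1: wrapper() defines a = 22.
Step 2: inner() reads a = 22 from enclosing scope, returns 22 + 30 = 52.
Step 3: result = 52

The answer is 52.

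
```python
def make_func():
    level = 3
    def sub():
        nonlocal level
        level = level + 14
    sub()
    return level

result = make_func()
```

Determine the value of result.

Step 1: make_func() sets level = 3.
Step 2: sub() uses nonlocal to modify level in make_func's scope: level = 3 + 14 = 17.
Step 3: make_func() returns the modified level = 17

The answer is 17.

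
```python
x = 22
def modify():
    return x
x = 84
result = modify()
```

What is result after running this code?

Step 1: x is first set to 22, then reassigned to 84.
Step 2: modify() is called after the reassignment, so it looks up the current global x = 84.
Step 3: result = 84

The answer is 84.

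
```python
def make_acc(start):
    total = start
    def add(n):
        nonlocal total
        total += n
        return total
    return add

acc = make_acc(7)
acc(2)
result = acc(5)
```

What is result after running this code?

Step 1: make_acc(7) creates closure with total = 7.
Step 2: First acc(2): total = 7 + 2 = 9.
Step 3: Second acc(5): total = 9 + 5 = 14. result = 14

The answer is 14.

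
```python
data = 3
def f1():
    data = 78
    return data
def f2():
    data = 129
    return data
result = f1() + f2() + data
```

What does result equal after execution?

Step 1: Each function shadows global data with its own local.
Step 2: f1() returns 78, f2() returns 129.
Step 3: Global data = 3 is unchanged. result = 78 + 129 + 3 = 210

The answer is 210.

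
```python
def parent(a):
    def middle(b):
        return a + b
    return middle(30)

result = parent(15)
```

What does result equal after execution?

Step 1: parent(15) passes a = 15.
Step 2: middle(30) has b = 30, reads a = 15 from enclosing.
Step 3: result = 15 + 30 = 45

The answer is 45.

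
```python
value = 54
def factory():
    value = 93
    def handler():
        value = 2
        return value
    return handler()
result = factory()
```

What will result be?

Step 1: Three scopes define value: global (54), factory (93), handler (2).
Step 2: handler() has its own local value = 2, which shadows both enclosing and global.
Step 3: result = 2 (local wins in LEGB)

The answer is 2.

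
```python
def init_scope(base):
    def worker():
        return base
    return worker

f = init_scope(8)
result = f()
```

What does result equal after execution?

Step 1: init_scope(8) creates closure capturing base = 8.
Step 2: f() returns the captured base = 8.
Step 3: result = 8

The answer is 8.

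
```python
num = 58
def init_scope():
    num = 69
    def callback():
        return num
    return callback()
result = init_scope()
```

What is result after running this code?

Step 1: num = 58 globally, but init_scope() defines num = 69 locally.
Step 2: callback() looks up num. Not in local scope, so checks enclosing scope (init_scope) and finds num = 69.
Step 3: result = 69

The answer is 69.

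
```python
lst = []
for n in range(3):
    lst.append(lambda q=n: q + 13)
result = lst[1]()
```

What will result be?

Step 1: Default argument q=n captures n's value at definition time.
Step 2: lst[1] was defined when n = 1, so q defaults to 1.
Step 3: result = 1 + 13 = 14 (default arg fixes the late binding issue)

The answer is 14.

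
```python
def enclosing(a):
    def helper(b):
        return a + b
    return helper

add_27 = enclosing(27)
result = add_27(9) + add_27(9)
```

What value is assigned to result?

Step 1: add_27 captures a = 27.
Step 2: add_27(9) = 27 + 9 = 36, called twice.
Step 3: result = 36 + 36 = 72

The answer is 72.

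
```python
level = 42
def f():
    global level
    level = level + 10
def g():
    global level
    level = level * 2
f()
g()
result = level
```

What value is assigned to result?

Step 1: level = 42.
Step 2: f() adds 10: level = 42 + 10 = 52.
Step 3: g() doubles: level = 52 * 2 = 104.
Step 4: result = 104

The answer is 104.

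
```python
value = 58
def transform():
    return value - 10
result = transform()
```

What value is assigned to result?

Step 1: value = 58 is defined globally.
Step 2: transform() looks up value from global scope = 58, then computes 58 - 10 = 48.
Step 3: result = 48

The answer is 48.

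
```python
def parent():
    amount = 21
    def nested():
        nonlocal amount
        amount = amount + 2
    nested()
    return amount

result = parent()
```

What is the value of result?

Step 1: parent() sets amount = 21.
Step 2: nested() uses nonlocal to modify amount in parent's scope: amount = 21 + 2 = 23.
Step 3: parent() returns the modified amount = 23

The answer is 23.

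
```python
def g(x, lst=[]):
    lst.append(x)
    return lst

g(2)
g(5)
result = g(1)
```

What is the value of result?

Step 1: Mutable default argument gotcha! The list [] is created once.
Step 2: Each call appends to the SAME list: [2], [2, 5], [2, 5, 1].
Step 3: result = [2, 5, 1]

The answer is [2, 5, 1].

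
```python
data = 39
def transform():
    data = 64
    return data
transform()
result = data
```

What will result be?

Step 1: Global data = 39.
Step 2: transform() creates local data = 64 (shadow, not modification).
Step 3: After transform() returns, global data is unchanged. result = 39

The answer is 39.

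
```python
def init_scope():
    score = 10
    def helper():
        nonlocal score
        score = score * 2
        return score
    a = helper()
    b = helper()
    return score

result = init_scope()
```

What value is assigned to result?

Step 1: score starts at 10.
Step 2: First helper(): score = 10 * 2 = 20.
Step 3: Second helper(): score = 20 * 2 = 40.
Step 4: result = 40

The answer is 40.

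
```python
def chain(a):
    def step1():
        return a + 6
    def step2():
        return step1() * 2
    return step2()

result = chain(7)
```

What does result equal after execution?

Step 1: chain(7) captures a = 7.
Step 2: step2() calls step1() which returns 7 + 6 = 13.
Step 3: step2() returns 13 * 2 = 26

The answer is 26.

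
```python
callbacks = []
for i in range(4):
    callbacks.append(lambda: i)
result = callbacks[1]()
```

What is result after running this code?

Step 1: The loop creates 4 lambdas, all referencing the same variable i.
Step 2: After the loop, i = 3 (final value).
Step 3: callbacks[1]() looks up i at call time and finds 3. This is the late binding gotcha. result = 3

The answer is 3.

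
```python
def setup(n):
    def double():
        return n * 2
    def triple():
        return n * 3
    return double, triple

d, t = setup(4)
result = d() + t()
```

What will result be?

Step 1: Both closures capture the same n = 4.
Step 2: d() = 4 * 2 = 8, t() = 4 * 3 = 12.
Step 3: result = 8 + 12 = 20

The answer is 20.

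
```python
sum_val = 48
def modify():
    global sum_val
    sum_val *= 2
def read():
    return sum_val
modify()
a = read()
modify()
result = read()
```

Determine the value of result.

Step 1: sum_val = 48.
Step 2: First modify(): sum_val = 48 * 2 = 96.
Step 3: Second modify(): sum_val = 96 * 2 = 192.
Step 4: read() returns 192

The answer is 192.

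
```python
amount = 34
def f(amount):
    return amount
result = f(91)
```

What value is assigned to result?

Step 1: Global amount = 34.
Step 2: f(91) takes parameter amount = 91, which shadows the global.
Step 3: result = 91

The answer is 91.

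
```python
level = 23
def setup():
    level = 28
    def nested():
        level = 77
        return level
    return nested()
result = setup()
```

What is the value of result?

Step 1: Three scopes define level: global (23), setup (28), nested (77).
Step 2: nested() has its own local level = 77, which shadows both enclosing and global.
Step 3: result = 77 (local wins in LEGB)

The answer is 77.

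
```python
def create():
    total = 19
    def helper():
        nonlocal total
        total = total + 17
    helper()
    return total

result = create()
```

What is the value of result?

Step 1: create() sets total = 19.
Step 2: helper() uses nonlocal to modify total in create's scope: total = 19 + 17 = 36.
Step 3: create() returns the modified total = 36

The answer is 36.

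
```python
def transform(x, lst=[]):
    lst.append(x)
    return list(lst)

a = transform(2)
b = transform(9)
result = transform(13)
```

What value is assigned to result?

Step 1: Default list is shared. list() creates copies for return values.
Step 2: Internal list grows: [2] -> [2, 9] -> [2, 9, 13].
Step 3: result = [2, 9, 13]

The answer is [2, 9, 13].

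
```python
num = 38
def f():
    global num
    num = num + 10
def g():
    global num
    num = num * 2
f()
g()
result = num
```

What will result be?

Step 1: num = 38.
Step 2: f() adds 10: num = 38 + 10 = 48.
Step 3: g() doubles: num = 48 * 2 = 96.
Step 4: result = 96

The answer is 96.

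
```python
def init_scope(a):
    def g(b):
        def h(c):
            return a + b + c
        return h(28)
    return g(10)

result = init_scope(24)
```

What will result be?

Step 1: a = 24, b = 10, c = 28 across three nested scopes.
Step 2: h() accesses all three via LEGB rule.
Step 3: result = 24 + 10 + 28 = 62

The answer is 62.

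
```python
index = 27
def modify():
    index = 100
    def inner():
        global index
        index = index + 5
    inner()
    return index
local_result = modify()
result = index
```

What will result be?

Step 1: Global index = 27. modify() creates local index = 100.
Step 2: inner() declares global index and adds 5: global index = 27 + 5 = 32.
Step 3: modify() returns its local index = 100 (unaffected by inner).
Step 4: result = global index = 32

The answer is 32.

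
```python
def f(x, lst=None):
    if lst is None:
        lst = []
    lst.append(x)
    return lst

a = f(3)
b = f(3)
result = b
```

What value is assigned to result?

Step 1: None default with guard creates a NEW list each call.
Step 2: a = [3] (fresh list). b = [3] (another fresh list).
Step 3: result = [3] (this is the fix for mutable default)

The answer is [3].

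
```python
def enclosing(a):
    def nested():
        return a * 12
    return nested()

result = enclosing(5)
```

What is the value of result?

Step 1: enclosing(5) binds parameter a = 5.
Step 2: nested() accesses a = 5 from enclosing scope.
Step 3: result = 5 * 12 = 60

The answer is 60.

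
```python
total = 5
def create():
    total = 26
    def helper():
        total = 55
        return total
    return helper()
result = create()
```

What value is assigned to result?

Step 1: Three scopes define total: global (5), create (26), helper (55).
Step 2: helper() has its own local total = 55, which shadows both enclosing and global.
Step 3: result = 55 (local wins in LEGB)

The answer is 55.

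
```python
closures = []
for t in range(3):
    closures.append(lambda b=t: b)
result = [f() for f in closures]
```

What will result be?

Step 1: Default arg b=t captures t at each iteration.
Step 2: Each lambda has its own default: 0, 1, ..., 2.
Step 3: result = [0, 1, 2]

The answer is [0, 1, 2].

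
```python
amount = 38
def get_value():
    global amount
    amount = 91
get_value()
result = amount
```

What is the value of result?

Step 1: amount = 38 globally.
Step 2: get_value() declares global amount and sets it to 91.
Step 3: After get_value(), global amount = 91. result = 91

The answer is 91.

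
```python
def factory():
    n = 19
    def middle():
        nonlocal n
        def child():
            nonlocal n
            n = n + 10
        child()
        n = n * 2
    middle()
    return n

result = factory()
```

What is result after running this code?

Step 1: n = 19.
Step 2: child() adds 10: n = 19 + 10 = 29.
Step 3: middle() doubles: n = 29 * 2 = 58.
Step 4: result = 58

The answer is 58.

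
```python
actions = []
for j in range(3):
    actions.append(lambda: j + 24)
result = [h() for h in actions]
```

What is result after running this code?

Step 1: All lambdas capture j by reference. After the loop, j = 2.
Step 2: Each call returns 2 + 24 = 26.
Step 3: result = [26, 26, 26]

The answer is [26, 26, 26].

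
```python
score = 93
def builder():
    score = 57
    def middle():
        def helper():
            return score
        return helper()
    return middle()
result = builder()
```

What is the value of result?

Step 1: builder() defines score = 57. middle() and helper() have no local score.
Step 2: helper() checks local (none), enclosing middle() (none), enclosing builder() and finds score = 57.
Step 3: result = 57

The answer is 57.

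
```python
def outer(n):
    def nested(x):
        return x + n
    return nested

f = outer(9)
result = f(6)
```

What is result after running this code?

Step 1: outer(9) creates a closure that captures n = 9.
Step 2: f(6) calls the closure with x = 6, returning 6 + 9 = 15.
Step 3: result = 15

The answer is 15.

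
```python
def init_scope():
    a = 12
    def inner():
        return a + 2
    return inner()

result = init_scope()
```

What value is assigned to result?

Step 1: init_scope() defines a = 12.
Step 2: inner() reads a = 12 from enclosing scope, returns 12 + 2 = 14.
Step 3: result = 14

The answer is 14.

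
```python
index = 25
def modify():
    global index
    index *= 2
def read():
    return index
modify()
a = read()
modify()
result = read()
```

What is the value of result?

Step 1: index = 25.
Step 2: First modify(): index = 25 * 2 = 50.
Step 3: Second modify(): index = 50 * 2 = 100.
Step 4: read() returns 100

The answer is 100.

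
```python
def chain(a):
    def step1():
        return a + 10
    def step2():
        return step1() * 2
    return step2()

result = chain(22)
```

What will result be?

Step 1: chain(22) captures a = 22.
Step 2: step2() calls step1() which returns 22 + 10 = 32.
Step 3: step2() returns 32 * 2 = 64

The answer is 64.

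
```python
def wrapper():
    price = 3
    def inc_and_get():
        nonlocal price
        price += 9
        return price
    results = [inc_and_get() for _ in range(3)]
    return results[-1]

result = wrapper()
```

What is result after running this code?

Step 1: price = 3.
Step 2: Three calls to inc_and_get(), each adding 9.
Step 3: Last value = 3 + 9 * 3 = 30

The answer is 30.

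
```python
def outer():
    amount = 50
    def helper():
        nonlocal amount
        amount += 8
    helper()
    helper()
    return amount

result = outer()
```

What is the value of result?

Step 1: amount starts at 50.
Step 2: helper() is called 2 times, each adding 8.
Step 3: amount = 50 + 8 * 2 = 66

The answer is 66.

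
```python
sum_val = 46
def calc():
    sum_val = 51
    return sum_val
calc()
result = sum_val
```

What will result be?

Step 1: sum_val = 46 globally.
Step 2: calc() creates a LOCAL sum_val = 51 (no global keyword!).
Step 3: The global sum_val is unchanged. result = 46

The answer is 46.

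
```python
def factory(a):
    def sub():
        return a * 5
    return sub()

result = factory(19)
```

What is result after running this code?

Step 1: factory(19) binds parameter a = 19.
Step 2: sub() accesses a = 19 from enclosing scope.
Step 3: result = 19 * 5 = 95

The answer is 95.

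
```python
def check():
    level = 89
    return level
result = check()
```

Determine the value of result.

Step 1: check() defines level = 89 in its local scope.
Step 2: return level finds the local variable level = 89.
Step 3: result = 89

The answer is 89.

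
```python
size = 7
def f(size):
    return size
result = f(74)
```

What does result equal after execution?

Step 1: Global size = 7.
Step 2: f(74) takes parameter size = 74, which shadows the global.
Step 3: result = 74

The answer is 74.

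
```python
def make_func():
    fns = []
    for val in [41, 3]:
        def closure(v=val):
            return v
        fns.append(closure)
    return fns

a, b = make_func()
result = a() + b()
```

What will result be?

Step 1: Default argument v=val captures val at each iteration.
Step 2: a() returns 41 (captured at first iteration), b() returns 3 (captured at second).
Step 3: result = 41 + 3 = 44

The answer is 44.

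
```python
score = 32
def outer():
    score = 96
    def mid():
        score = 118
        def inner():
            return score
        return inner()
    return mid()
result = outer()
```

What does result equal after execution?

Step 1: Three levels of shadowing: global 32, outer 96, mid 118.
Step 2: inner() finds score = 118 in enclosing mid() scope.
Step 3: result = 118

The answer is 118.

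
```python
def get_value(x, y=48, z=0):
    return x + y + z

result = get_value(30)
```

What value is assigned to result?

Step 1: get_value(30) uses defaults y = 48, z = 0.
Step 2: Returns 30 + 48 + 0 = 78.
Step 3: result = 78

The answer is 78.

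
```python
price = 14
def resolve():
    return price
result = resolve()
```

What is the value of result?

Step 1: price = 14 is defined in the global scope.
Step 2: resolve() looks up price. No local price exists, so Python checks the global scope via LEGB rule and finds price = 14.
Step 3: result = 14

The answer is 14.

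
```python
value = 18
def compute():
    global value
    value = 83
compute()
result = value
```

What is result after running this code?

Step 1: value = 18 globally.
Step 2: compute() declares global value and sets it to 83.
Step 3: After compute(), global value = 83. result = 83

The answer is 83.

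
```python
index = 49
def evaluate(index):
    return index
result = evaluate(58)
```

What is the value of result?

Step 1: Global index = 49.
Step 2: evaluate(58) takes parameter index = 58, which shadows the global.
Step 3: result = 58

The answer is 58.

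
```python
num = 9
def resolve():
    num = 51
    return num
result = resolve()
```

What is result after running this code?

Step 1: Global num = 9.
Step 2: resolve() creates local num = 51, shadowing the global.
Step 3: Returns local num = 51. result = 51

The answer is 51.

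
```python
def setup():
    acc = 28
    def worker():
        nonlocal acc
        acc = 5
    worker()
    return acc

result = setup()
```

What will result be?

Step 1: setup() sets acc = 28.
Step 2: worker() uses nonlocal to reassign acc = 5.
Step 3: result = 5

The answer is 5.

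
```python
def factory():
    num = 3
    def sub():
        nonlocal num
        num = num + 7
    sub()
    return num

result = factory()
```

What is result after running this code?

Step 1: factory() sets num = 3.
Step 2: sub() uses nonlocal to modify num in factory's scope: num = 3 + 7 = 10.
Step 3: factory() returns the modified num = 10

The answer is 10.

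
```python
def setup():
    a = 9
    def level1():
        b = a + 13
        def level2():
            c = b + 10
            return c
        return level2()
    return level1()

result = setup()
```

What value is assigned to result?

Step 1: a = 9. b = a + 13 = 22.
Step 2: c = b + 10 = 22 + 10 = 32.
Step 3: result = 32

The answer is 32.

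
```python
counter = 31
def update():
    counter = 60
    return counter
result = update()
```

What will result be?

Step 1: Global counter = 31.
Step 2: update() creates local counter = 60, shadowing the global.
Step 3: Returns local counter = 60. result = 60

The answer is 60.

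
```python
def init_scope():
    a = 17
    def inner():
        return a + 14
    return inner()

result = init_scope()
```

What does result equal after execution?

Step 1: init_scope() defines a = 17.
Step 2: inner() reads a = 17 from enclosing scope, returns 17 + 14 = 31.
Step 3: result = 31

The answer is 31.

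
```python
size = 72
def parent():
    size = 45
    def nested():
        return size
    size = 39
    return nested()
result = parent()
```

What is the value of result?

Step 1: parent() sets size = 45, then later size = 39.
Step 2: nested() is called after size is reassigned to 39. Closures capture variables by reference, not by value.
Step 3: result = 39

The answer is 39.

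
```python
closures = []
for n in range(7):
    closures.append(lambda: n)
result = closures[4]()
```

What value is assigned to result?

Step 1: The loop creates 7 lambdas, all referencing the same variable n.
Step 2: After the loop, n = 6 (final value).
Step 3: closures[4]() looks up n at call time and finds 6. This is the late binding gotcha. result = 6

The answer is 6.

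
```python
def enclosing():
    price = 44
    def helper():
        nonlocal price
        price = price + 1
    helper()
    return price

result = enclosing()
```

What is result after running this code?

Step 1: enclosing() sets price = 44.
Step 2: helper() uses nonlocal to modify price in enclosing's scope: price = 44 + 1 = 45.
Step 3: enclosing() returns the modified price = 45

The answer is 45.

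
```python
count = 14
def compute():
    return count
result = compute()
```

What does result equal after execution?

Step 1: count = 14 is defined in the global scope.
Step 2: compute() looks up count. No local count exists, so Python checks the global scope via LEGB rule and finds count = 14.
Step 3: result = 14

The answer is 14.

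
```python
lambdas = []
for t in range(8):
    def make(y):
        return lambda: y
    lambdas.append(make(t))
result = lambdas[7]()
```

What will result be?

Step 1: make(t) creates a new scope capturing y = t at call time.
Step 2: lambdas[7] = make(7), so its lambda captures y = 7.
Step 3: result = 7 (closure factory fixes late binding)

The answer is 7.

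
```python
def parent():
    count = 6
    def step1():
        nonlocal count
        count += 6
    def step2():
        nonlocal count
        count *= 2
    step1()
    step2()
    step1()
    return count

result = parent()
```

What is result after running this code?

Step 1: count = 6.
Step 2: step1(): count = 6 + 6 = 12.
Step 3: step2(): count = 12 * 2 = 24.
Step 4: step1(): count = 24 + 6 = 30. result = 30

The answer is 30.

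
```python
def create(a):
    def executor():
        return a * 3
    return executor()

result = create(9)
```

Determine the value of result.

Step 1: create(9) binds parameter a = 9.
Step 2: executor() accesses a = 9 from enclosing scope.
Step 3: result = 9 * 3 = 27

The answer is 27.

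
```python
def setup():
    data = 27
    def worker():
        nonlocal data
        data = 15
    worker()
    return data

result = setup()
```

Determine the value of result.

Step 1: setup() sets data = 27.
Step 2: worker() uses nonlocal to reassign data = 15.
Step 3: result = 15

The answer is 15.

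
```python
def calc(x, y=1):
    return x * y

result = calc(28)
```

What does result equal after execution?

Step 1: calc(28) uses default y = 1.
Step 2: Returns 28 * 1 = 28.
Step 3: result = 28

The answer is 28.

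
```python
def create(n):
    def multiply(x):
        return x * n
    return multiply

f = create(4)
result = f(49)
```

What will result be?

Step 1: create(4) returns multiply closure with n = 4.
Step 2: f(49) computes 49 * 4 = 196.
Step 3: result = 196

The answer is 196.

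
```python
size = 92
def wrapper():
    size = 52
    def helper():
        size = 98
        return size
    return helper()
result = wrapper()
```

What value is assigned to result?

Step 1: Three scopes define size: global (92), wrapper (52), helper (98).
Step 2: helper() has its own local size = 98, which shadows both enclosing and global.
Step 3: result = 98 (local wins in LEGB)

The answer is 98.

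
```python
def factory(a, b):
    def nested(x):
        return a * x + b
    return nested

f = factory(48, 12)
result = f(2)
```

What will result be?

Step 1: factory(48, 12) captures a = 48, b = 12.
Step 2: f(2) computes 48 * 2 + 12 = 108.
Step 3: result = 108

The answer is 108.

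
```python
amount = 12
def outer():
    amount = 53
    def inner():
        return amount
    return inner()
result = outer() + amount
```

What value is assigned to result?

Step 1: Global amount = 12. outer() shadows with amount = 53.
Step 2: inner() returns enclosing amount = 53. outer() = 53.
Step 3: result = 53 + global amount (12) = 65

The answer is 65.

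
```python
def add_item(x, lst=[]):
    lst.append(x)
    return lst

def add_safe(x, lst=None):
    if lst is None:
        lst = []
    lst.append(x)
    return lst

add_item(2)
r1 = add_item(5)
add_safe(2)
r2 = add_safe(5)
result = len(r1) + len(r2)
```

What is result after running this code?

Step 1: add_item shares mutable default: after 2 calls, lst = [2, 5], len = 2.
Step 2: add_safe creates fresh list each time: r2 = [5], len = 1.
Step 3: result = 2 + 1 = 3

The answer is 3.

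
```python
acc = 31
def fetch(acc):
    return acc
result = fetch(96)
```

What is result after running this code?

Step 1: Global acc = 31.
Step 2: fetch(96) takes parameter acc = 96, which shadows the global.
Step 3: result = 96

The answer is 96.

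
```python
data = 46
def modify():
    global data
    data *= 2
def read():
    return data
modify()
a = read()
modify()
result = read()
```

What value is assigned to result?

Step 1: data = 46.
Step 2: First modify(): data = 46 * 2 = 92.
Step 3: Second modify(): data = 92 * 2 = 184.
Step 4: read() returns 184

The answer is 184.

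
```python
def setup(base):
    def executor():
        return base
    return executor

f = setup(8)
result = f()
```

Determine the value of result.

Step 1: setup(8) creates closure capturing base = 8.
Step 2: f() returns the captured base = 8.
Step 3: result = 8

The answer is 8.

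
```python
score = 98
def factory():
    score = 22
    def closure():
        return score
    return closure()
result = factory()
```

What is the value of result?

Step 1: score = 98 globally, but factory() defines score = 22 locally.
Step 2: closure() looks up score. Not in local scope, so checks enclosing scope (factory) and finds score = 22.
Step 3: result = 22

The answer is 22.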